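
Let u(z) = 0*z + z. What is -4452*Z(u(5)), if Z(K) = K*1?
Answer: -22260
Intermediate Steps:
u(z) = z (u(z) = 0 + z = z)
Z(K) = K
-4452*Z(u(5)) = -4452*5 = -22260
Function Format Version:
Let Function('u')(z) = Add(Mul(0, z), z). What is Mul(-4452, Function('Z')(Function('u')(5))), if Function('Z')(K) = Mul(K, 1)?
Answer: -22260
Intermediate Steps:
Function('u')(z) = z (Function('u')(z) = Add(0, z) = z)
Function('Z')(K) = K
Mul(-4452, Function('Z')(Function('u')(5))) = Mul(-4452, 5) = -22260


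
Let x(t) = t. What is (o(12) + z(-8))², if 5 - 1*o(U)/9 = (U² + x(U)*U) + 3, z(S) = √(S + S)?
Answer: 6625460 - 20592*I ≈ 6.6255e+6 - 20592.0*I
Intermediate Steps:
z(S) = √2*√S (z(S) = √(2*S) = √2*√S)
o(U) = 18 - 18*U² (o(U) = 45 - 9*((U² + U*U) + 3) = 45 - 9*((U² + U²) + 3) = 45 - 9*(2*U² + 3) = 45 - 9*(3 + 2*U²) = 45 + (-27 - 18*U²) = 18 - 18*U²)
(o(12) + z(-8))² = ((18 - 18*12²) + √2*√(-8))² = ((18 - 18*144) + √2*(2*I*√2))² = ((18 - 2592) + 4*I)² = (-2574 + 4*I)²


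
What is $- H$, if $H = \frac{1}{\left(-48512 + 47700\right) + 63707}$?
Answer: $- \frac{1}{62895} \approx -1.59 \cdot 10^{-5}$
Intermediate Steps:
$H = \frac{1}{62895}$ ($H = \frac{1}{-812 + 63707} = \frac{1}{62895} \approx 1.59 \cdot 10^{-5}$)
$- H = \left(-1\right) \frac{1}{62895} = - \frac{1}{62895}$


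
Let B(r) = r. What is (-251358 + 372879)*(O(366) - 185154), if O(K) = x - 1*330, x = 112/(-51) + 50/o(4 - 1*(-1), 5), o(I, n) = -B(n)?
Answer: -383208615142/17 ≈ -2.2542e+10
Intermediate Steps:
o(I, n) = -n
x = -622/51 (x = 112/(-51) + 50/((-1*5)) = 112*(-1/51) + 50/(-5) = -112/51 + 50*(-1/5) = -112/51 - 10 = -622/51 ≈ -12.196)
O(K) = -17452/51 (O(K) = -622/51 - 1*330 = -622/51 - 330 = -17452/51)
(-251358 + 372879)*(O(366) - 185154) = (-251358 + 372879)*(-17452/51 - 185154) = 121521*(-9460306/51) = -383208615142/17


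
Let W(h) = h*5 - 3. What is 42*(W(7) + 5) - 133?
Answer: 1421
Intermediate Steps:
W(h) = -3 + 5*h (W(h) = 5*h - 3 = -3 + 5*h)
42*(W(7) + 5) - 133 = 42*((-3 + 5*7) + 5) - 133 = 42*((-3 + 35) + 5) - 133 = 42*(32 + 5) - 133 = 42*37 - 133 = 1554 - 133 = 1421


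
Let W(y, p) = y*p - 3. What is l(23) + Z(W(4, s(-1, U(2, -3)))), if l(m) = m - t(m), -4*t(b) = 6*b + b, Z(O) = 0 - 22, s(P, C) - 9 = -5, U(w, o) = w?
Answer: 165/4 ≈ 41.250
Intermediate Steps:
s(P, C) = 4 (s(P, C) = 9 - 5 = 4)
W(y, p) = -3 + p*y (W(y, p) = p*y - 3 = -3 + p*y)
Z(O) = -22
t(b) = -7*b/4 (t(b) = -(6*b + b)/4 = -7*b/4)
l(m) = 11*m/4 (l(m) = m - (-7)*m/4 = m + 7*m/4 = 11*m/4)
l(23) + Z(W(4, s(-1, U(2, -3)))) = (11/4)*23 - 22 = 253/4 - 22 = 165/4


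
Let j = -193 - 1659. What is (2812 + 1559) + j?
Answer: 2519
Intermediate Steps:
j = -1852
(2812 + 1559) + j = (2812 + 1559) - 1852 = 4371 - 1852 = 2519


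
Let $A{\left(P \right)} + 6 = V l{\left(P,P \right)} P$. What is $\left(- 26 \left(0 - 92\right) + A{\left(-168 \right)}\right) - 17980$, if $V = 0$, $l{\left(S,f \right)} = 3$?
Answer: $-15594$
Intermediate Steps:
$A{\left(P \right)} = -6$ ($A{\left(P \right)} = -6 + 0 \cdot 3 P = -6 + 0 P = -6 + 0 = -6$)
$\left(- 26 \left(0 - 92\right) + A{\left(-168 \right)}\right) - 17980 = \left(- 26 \left(0 - 92\right) - 6\right) - 17980 = \left(\left(-26\right) \left(-92\right) - 6\right) - 17980 = \left(2392 - 6\right) - 17980 = 2386 - 17980 = -15594$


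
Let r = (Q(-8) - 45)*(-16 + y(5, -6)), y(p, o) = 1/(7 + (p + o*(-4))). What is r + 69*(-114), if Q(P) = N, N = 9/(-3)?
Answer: -21298/3 ≈ -7099.3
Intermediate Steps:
N = -3 (N = 9*(-⅓) = -3)
Q(P) = -3
y(p, o) = 1/(7 + p - 4*o) (y(p, o) = 1/(7 + (p - 4*o)) = 1/(7 + p - 4*o))
r = 2300/3 (r = (-3 - 45)*(-16 + 1/(7 + 5 - 4*(-6))) = -48*(-16 + 1/(7 + 5 + 24)) = -48*(-16 + 1/36) = -48*(-575/36) = 2300/3 ≈ 766.67)
r + 69*(-114) = 2300/3 + 69*(-114) = 2300/3 - 7866 = -21298/3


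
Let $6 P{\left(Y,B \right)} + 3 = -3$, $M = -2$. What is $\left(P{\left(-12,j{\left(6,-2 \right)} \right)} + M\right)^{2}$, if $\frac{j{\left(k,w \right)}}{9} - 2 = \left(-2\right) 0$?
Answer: $9$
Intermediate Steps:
$j{\left(k,w \right)} = 18$ ($j{\left(k,w \right)} = 18 + 9 \left(\left(-2\right) 0\right) = 18 + 9 \cdot 0 = 18 + 0 = 18$)
$P{\left(Y,B \right)} = -1$ ($P{\left(Y,B \right)} = - \frac{1}{2} + \frac{1}{6} \left(-3\right) = - \frac{1}{2} - \frac{1}{2} = -1$)
$\left(P{\left(-12,j{\left(6,-2 \right)} \right)} + M\right)^{2} = \left(-1 - 2\right)^{2} = \left(-3\right)^{2} = 9$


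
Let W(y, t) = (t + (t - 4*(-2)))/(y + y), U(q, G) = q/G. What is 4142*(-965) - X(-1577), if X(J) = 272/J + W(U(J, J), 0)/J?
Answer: -6303316034/1577 ≈ -3.9970e+6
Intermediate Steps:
W(y, t) = (8 + 2*t)/(2*y) (W(y, t) = (t + (t + 8))/((2*y)) = (t + (8 + t))*(1/(2*y)) = (8 + 2*t)*(1/(2*y)) = (8 + 2*t)/(2*y))
X(J) = 276/J (X(J) = 272/J + ((4 + 0)/((J/J)))/J = 272/J + (4/1)/J = 272/J + (1*4)/J = 272/J + 4/J = 276/J)
4142*(-965) - X(-1577) = 4142*(-965) - 276/(-1577) = -3997030 - 276*(-1)/1577 = -3997030 - 1*(-276/1577) = -3997030 + 276/1577 = -6303316034/1577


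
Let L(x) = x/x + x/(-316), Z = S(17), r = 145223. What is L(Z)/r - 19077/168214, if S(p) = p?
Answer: -33669313925/296900737852 ≈ -0.11340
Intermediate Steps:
Z = 17
L(x) = 1 - x/316 (L(x) = 1 + x*(-1/316) = 1 - x/316)
L(Z)/r - 19077/168214 = (1 - 1/316*17)/145223 - 19077/168214 = (1 - 17/316)*(1/145223) - 19077*1/168214 = (299/316)*(1/145223) - 19077/168214 = 23/3530036 - 19077/168214 = -33669313925/296900737852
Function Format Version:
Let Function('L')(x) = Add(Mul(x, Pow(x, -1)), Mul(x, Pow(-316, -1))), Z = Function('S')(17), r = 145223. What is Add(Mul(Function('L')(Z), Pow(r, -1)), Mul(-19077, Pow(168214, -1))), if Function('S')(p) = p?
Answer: Rational(-33669313925, 296900737852) ≈ -0.11340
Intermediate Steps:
Z = 17
Function('L')(x) = Add(1, Mul(Rational(-1, 316), x)) (Function('L')(x) = Add(1, Mul(x, Rational(-1, 316))) = Add(1, Mul(Rational(-1, 316), x)))
Add(Mul(Function('L')(Z), Pow(r, -1)), Mul(-19077, Pow(168214, -1))) = Add(Mul(Add(1, Mul(Rational(-1, 316), 17)), Pow(145223, -1)), Mul(-19077, Pow(168214, -1))) = Add(Mul(Add(1, Rational(-17, 316)), Rational(1, 145223)), Mul(-19077, Rational(1, 168214))) = Add(Mul(Rational(299, 316), Rational(1, 145223)), Rational(-19077, 168214)) = Add(Rational(23, 3530036), Rational(-19077, 168214)) = Rational(-33669313925, 296900737852)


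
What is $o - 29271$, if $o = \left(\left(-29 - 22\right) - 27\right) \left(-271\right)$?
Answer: $-8133$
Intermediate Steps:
$o = 21138$ ($o = \left(-51 - 27\right) \left(-271\right) = \left(-78\right) \left(-271\right) = 21138$)
$o - 29271 = 21138 - 29271 = -8133$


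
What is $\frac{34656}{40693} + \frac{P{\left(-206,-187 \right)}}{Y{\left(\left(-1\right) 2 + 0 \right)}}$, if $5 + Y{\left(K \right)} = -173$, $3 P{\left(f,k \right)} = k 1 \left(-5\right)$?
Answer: $- \frac{19541651}{21730062} \approx -0.89929$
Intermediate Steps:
$P{\left(f,k \right)} = - \frac{5 k}{3}$ ($P{\left(f,k \right)} = \frac{k 1 \left(-5\right)}{3} = \frac{k \left(-5\right)}{3} = \frac{\left(-5\right) k}{3} = - \frac{5 k}{3}$)
$Y{\left(K \right)} = -178$ ($Y{\left(K \right)} = -5 - 173 = -178$)
$\frac{34656}{40693} + \frac{P{\left(-206,-187 \right)}}{Y{\left(\left(-1\right) 2 + 0 \right)}} = \frac{34656}{40693} + \frac{\left(- \frac{5}{3}\right) \left(-187\right)}{-178} = 34656 \cdot \frac{1}{40693} + \frac{935}{3} \left(- \frac{1}{178}\right) = \frac{34656}{40693} - \frac{935}{534} = - \frac{19541651}{21730062}$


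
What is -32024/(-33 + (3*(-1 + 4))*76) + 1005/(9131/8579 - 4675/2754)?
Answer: -40759282894/24907911 ≈ -1636.4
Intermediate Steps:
-32024/(-33 + (3*(-1 + 4))*76) + 1005/(9131/8579 - 4675/2754) = -32024/(-33 + (3*3)*76) + 1005/(9131*(1/8579) - 4675*1/2754) = -32024/(-33 + 9*76) + 1005/(397/373 - 275/162) = -32024/(-33 + 684) + 1005/(-38261/60426) = -32024/651 + 1005*(-60426/38261) = -32024*1/651 - 60728130/38261 = -32024/651 - 60728130/38261 = -40759282894/24907911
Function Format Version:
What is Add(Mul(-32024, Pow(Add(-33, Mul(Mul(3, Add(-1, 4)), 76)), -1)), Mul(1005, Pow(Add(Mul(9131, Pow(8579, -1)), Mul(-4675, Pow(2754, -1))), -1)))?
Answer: Rational(-40759282894, 24907911) ≈ -1636.4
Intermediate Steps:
Add(Mul(-32024, Pow(Add(-33, Mul(Mul(3, Add(-1, 4)), 76)), -1)), Mul(1005, Pow(Add(Mul(9131, Pow(8579, -1)), Mul(-4675, Pow(2754, -1))), -1))) = Add(Mul(-32024, Pow(Add(-33, Mul(Mul(3, 3), 76)), -1)), Mul(1005, Pow(Add(Mul(9131, Rational(1, 8579)), Mul(-4675, Rational(1, 2754))), -1))) = Add(Mul(-32024, Pow(Add(-33, Mul(9, 76)), -1)), Mul(1005, Pow(Add(Rational(397, 373), Rational(-275, 162)), -1))) = Add(Mul(-32024, Pow(Add(-33, 684), -1)), Mul(1005, Pow(Rational(-38261, 60426), -1))) = Add(Mul(-32024, Pow(651, -1)), Mul(1005, Rational(-60426, 38261))) = Add(Mul(-32024, Rational(1, 651)), Rational(-60728130, 38261)) = Add(Rational(-32024, 651), Rational(-60728130, 38261)) = Rational(-40759282894, 24907911)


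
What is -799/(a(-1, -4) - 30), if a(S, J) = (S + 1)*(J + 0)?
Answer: 799/30 ≈ 26.633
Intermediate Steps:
a(S, J) = J*(1 + S) (a(S, J) = (1 + S)*J = J*(1 + S))
-799/(a(-1, -4) - 30) = -799/(-4*(1 - 1) - 30) = -799/(-4*0 - 30) = -799/(0 - 30) = -799/(-30) = -799*(-1/30) = 799/30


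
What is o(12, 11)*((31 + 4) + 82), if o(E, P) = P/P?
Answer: 117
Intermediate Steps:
o(E, P) = 1
o(12, 11)*((31 + 4) + 82) = 1*((31 + 4) + 82) = 1*(35 + 82) = 1*117 = 117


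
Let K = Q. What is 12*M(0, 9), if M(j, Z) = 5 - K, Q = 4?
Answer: 12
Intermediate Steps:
K = 4
M(j, Z) = 1 (M(j, Z) = 5 - 1*4 = 5 - 4 = 1)
12*M(0, 9) = 12*1 = 12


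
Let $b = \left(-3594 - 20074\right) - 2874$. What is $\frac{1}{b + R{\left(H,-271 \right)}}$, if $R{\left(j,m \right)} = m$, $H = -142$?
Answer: $- \frac{1}{26813} \approx -3.7295 \cdot 10^{-5}$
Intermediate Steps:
$b = -26542$ ($b = -23668 - 2874 = -26542$)
$\frac{1}{b + R{\left(H,-271 \right)}} = \frac{1}{-26542 - 271} = \frac{1}{-26813} = - \frac{1}{26813}$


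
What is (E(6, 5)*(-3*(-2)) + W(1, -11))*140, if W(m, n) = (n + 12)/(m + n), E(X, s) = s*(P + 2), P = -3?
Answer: -4214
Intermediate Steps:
E(X, s) = -s (E(X, s) = s*(-3 + 2) = s*(-1) = -s)
W(m, n) = (12 + n)/(m + n)
(E(6, 5)*(-3*(-2)) + W(1, -11))*140 = ((-1*5)*(-3*(-2)) + (12 - 11)/(1 - 11))*140 = (-5*6 + 1/(-10))*140 = (-30 - ⅒*1)*140 = (-30 - ⅒)*140 = -301/10*140 = -4214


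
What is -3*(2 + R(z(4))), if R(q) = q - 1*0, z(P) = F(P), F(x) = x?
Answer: -18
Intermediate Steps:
z(P) = P
R(q) = q (R(q) = q + 0 = q)
-3*(2 + R(z(4))) = -3*(2 + 4) = -3*6 = -18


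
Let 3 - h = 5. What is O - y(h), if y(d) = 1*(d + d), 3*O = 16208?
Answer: 16220/3 ≈ 5406.7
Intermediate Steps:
O = 16208/3 (O = (1/3)*16208 = 16208/3 ≈ 5402.7)
h = -2 (h = 3 - 1*5 = 3 - 5 = -2)
y(d) = 2*d (y(d) = 1*(2*d) = 2*d)
O - y(h) = 16208/3 - 2*(-2) = 16208/3 - 1*(-4) = 16208/3 + 4 = 16220/3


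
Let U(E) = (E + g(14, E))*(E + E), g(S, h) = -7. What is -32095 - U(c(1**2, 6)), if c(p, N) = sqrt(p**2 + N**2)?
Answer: -32169 + 14*sqrt(37) ≈ -32084.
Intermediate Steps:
c(p, N) = sqrt(N**2 + p**2)
U(E) = 2*E*(-7 + E) (U(E) = (E - 7)*(E + E) = (-7 + E)*(2*E) = 2*E*(-7 + E))
-32095 - U(c(1**2, 6)) = -32095 - 2*sqrt(6**2 + (1**2)**2)*(-7 + sqrt(6**2 + (1**2)**2)) = -32095 - 2*sqrt(36 + 1**2)*(-7 + sqrt(36 + 1**2)) = -32095 - 2*sqrt(36 + 1)*(-7 + sqrt(36 + 1)) = -32095 - 2*sqrt(37)*(-7 + sqrt(37))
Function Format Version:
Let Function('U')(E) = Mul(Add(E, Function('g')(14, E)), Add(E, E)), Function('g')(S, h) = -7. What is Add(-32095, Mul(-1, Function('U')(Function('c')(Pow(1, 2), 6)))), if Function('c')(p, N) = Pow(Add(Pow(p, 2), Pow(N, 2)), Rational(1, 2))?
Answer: Add(-32169, Mul(14, Pow(37, Rational(1, 2)))) ≈ -32084.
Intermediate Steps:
Function('c')(p, N) = Pow(Add(Pow(N, 2), Pow(p, 2)), Rational(1, 2))
Function('U')(E) = Mul(2, E, Add(-7, E)) (Function('U')(E) = Mul(Add(E, -7), Add(E, E)) = Mul(Add(-7, E), Mul(2, E)) = Mul(2, E, Add(-7, E)))
Add(-32095, Mul(-1, Function('U')(Function('c')(Pow(1, 2), 6)))) = Add(-32095, Mul(-1, Mul(2, Pow(Add(Pow(6, 2), Pow(Pow(1, 2), 2)), Rational(1, 2)), Add(-7, Pow(Add(Pow(6, 2), Pow(Pow(1, 2), 2)), Rational(1, 2)))))) = Add(-32095, Mul(-1, Mul(2, Pow(Add(36, Pow(1, 2)), Rational(1, 2)), Add(-7, Pow(Add(36, Pow(1, 2)), Rational(1, 2)))))) = Add(-32095, Mul(-1, Mul(2, Pow(Add(36, 1), Rational(1, 2)), Add(-7, Pow(Add(36, 1), Rational(1, 2)))))) = Add(-32095, Mul(-1, Mul(2, Pow(37, Rational(1, 2)), Add(-7, Pow(37, Rational(1, 2)))))) = Add(-32095, Mul(-2, Pow(37, Rational(1, 2)), Add(-7, Pow(37, Rational(1, 2)))))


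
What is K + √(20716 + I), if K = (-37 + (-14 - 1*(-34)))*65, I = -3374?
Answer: -1105 + √17342 ≈ -973.31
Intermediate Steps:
K = -1105 (K = (-37 + (-14 + 34))*65 = (-37 + 20)*65 = -17*65 = -1105)
K + √(20716 + I) = -1105 + √(20716 - 3374) = -1105 + √17342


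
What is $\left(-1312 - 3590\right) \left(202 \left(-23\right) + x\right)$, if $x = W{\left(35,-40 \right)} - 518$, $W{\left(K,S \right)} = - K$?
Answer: $25485498$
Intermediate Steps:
$x = -553$ ($x = \left(-1\right) 35 - 518 = -35 - 518 = -553$)
$\left(-1312 - 3590\right) \left(202 \left(-23\right) + x\right) = \left(-1312 - 3590\right) \left(202 \left(-23\right) - 553\right) = - 4902 \left(-4646 - 553\right) = \left(-4902\right) \left(-5199\right) = 25485498$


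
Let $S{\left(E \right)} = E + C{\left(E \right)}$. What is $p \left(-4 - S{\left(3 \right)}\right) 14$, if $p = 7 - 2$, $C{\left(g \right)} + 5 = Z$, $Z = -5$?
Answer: $210$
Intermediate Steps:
$C{\left(g \right)} = -10$ ($C{\left(g \right)} = -5 - 5 = -10$)
$p = 5$ ($p = 7 - 2 = 5$)
$S{\left(E \right)} = -10 + E$ ($S{\left(E \right)} = E - 10 = -10 + E$)
$p \left(-4 - S{\left(3 \right)}\right) 14 = 5 \left(-4 - \left(-10 + 3\right)\right) 14 = 5 \left(-4 - -7\right) 14 = 5 \left(-4 + 7\right) 14 = 5 \cdot 3 \cdot 14 = 15 \cdot 14 = 210$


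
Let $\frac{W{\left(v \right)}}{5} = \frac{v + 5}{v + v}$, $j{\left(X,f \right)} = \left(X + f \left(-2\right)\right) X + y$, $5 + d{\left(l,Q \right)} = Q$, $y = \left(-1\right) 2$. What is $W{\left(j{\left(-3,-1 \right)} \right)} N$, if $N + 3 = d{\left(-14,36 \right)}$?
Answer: $420$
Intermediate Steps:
$y = -2$
$d{\left(l,Q \right)} = -5 + Q$
$j{\left(X,f \right)} = -2 + X \left(X - 2 f\right)$ ($j{\left(X,f \right)} = \left(X + f \left(-2\right)\right) X - 2 = \left(X - 2 f\right) X - 2 = X \left(X - 2 f\right) - 2 = -2 + X \left(X - 2 f\right)$)
$N = 28$ ($N = -3 + \left(-5 + 36\right) = -3 + 31 = 28$)
$W{\left(v \right)} = \frac{5 \left(5 + v\right)}{2 v}$ ($W{\left(v \right)} = 5 \frac{v + 5}{v + v} = 5 \frac{5 + v}{2 v} = \frac{5 \left(5 + v\right)}{2 v}$)
$W{\left(j{\left(-3,-1 \right)} \right)} N = \frac{5 \left(5 - \left(2 - 9 + 6\right)\right)}{2 \left(-2 + \left(-3\right)^{2} - \left(-6\right) \left(-1\right)\right)} 28 = \frac{5 \left(5 - -1\right)}{2 \left(-2 + 9 - 6\right)} 28 = \frac{5 \left(5 + 1\right)}{2 \cdot 1} \cdot 28 = \frac{5}{2} \cdot 1 \cdot 6 \cdot 28 = 15 \cdot 28 = 420$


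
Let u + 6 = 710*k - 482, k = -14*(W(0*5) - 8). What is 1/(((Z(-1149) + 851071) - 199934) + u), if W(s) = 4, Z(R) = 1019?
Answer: 1/691428 ≈ 1.4463e-6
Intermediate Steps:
k = 56 (k = -14*(4 - 8) = -14*(-4) = 56)
u = 39272 (u = -6 + (710*56 - 482) = -6 + (39760 - 482) = -6 + 39278 = 39272)
1/(((Z(-1149) + 851071) - 199934) + u) = 1/(((1019 + 851071) - 199934) + 39272) = 1/((852090 - 199934) + 39272) = 1/(652156 + 39272) = 1/691428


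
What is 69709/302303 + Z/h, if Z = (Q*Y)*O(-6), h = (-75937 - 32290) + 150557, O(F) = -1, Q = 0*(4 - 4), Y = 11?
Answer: 69709/302303 ≈ 0.23059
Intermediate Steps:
Q = 0 (Q = 0*0 = 0)
h = 42330 (h = -108227 + 150557 = 42330)
Z = 0 (Z = (0*11)*(-1) = 0*(-1) = 0)
69709/302303 + Z/h = 69709/302303 + 0/42330 = 69709*(1/302303) + 0*(1/42330) = 69709/302303 + 0 = 69709/302303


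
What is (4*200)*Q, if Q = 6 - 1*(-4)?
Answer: 8000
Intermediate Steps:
Q = 10 (Q = 6 + 4 = 10)
(4*200)*Q = (4*200)*10 = 800*10 = 8000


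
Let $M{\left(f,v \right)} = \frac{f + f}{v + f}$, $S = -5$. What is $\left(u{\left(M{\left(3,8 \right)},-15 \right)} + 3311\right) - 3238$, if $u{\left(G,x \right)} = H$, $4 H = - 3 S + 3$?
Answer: $\frac{155}{2} \approx 77.5$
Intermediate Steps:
$H = \frac{9}{2}$ ($H = \frac{\left(-3\right) \left(-5\right) + 3}{4} = \frac{15 + 3}{4} = \frac{1}{4} \cdot 18 = \frac{9}{2} \approx 4.5$)
$M{\left(f,v \right)} = \frac{2 f}{f + v}$
$u{\left(G,x \right)} = \frac{9}{2}$
$\left(u{\left(M{\left(3,8 \right)},-15 \right)} + 3311\right) - 3238 = \left(\frac{9}{2} + 3311\right) - 3238 = \frac{6631}{2} - 3238 = \frac{155}{2}$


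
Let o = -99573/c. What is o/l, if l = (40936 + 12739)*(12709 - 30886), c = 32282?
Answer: 33191/10498649544650 ≈ 3.1615e-9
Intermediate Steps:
o = -99573/32282 ≈ -3.0845
l = -975650475 (l = 53675*(-18177) = -975650475)
o/l = -99573/32282/(-975650475) = -99573/32282*(-1/975650475) = 33191/10498649544650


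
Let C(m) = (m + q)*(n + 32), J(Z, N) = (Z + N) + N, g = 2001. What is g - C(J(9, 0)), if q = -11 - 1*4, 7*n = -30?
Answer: 15171/7 ≈ 2167.3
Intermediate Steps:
n = -30/7 (n = (⅐)*(-30) = -30/7 ≈ -4.2857)
q = -15 (q = -11 - 4 = -15)
J(Z, N) = Z + 2*N (J(Z, N) = (N + Z) + N = Z + 2*N)
C(m) = -2910/7 + 194*m/7 (C(m) = (m - 15)*(-30/7 + 32) = (-15 + m)*(194/7) = -2910/7 + 194*m/7)
g - C(J(9, 0)) = 2001 - (-2910/7 + 194*(9 + 2*0)/7) = 2001 - (-2910/7 + 194*(9 + 0)/7) = 2001 - (-2910/7 + (194/7)*9) = 2001 - (-2910/7 + 1746/7) = 2001 - 1*(-1164/7) = 2001 + 1164/7 = 15171/7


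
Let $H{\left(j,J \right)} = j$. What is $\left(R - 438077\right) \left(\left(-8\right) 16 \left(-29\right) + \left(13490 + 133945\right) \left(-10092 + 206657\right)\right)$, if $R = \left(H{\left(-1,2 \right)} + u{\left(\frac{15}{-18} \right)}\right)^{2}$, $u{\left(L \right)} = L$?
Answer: $- \frac{457042368307471037}{36} \approx -1.2696 \cdot 10^{16}$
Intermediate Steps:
$R = \frac{121}{36}$ ($R = \left(-1 + \frac{15}{-18}\right)^{2} = \left(-1 + 15 \left(- \frac{1}{18}\right)\right)^{2} = \left(-1 - \frac{5}{6}\right)^{2} = \left(- \frac{11}{6}\right)^{2} = \frac{121}{36} \approx 3.3611$)
$\left(R - 438077\right) \left(\left(-8\right) 16 \left(-29\right) + \left(13490 + 133945\right) \left(-10092 + 206657\right)\right) = \left(\frac{121}{36} - 438077\right) \left(\left(-8\right) 16 \left(-29\right) + \left(13490 + 133945\right) \left(-10092 + 206657\right)\right) = - \frac{15770651 \left(\left(-128\right) \left(-29\right) + 147435 \cdot 196565\right)}{36} = - \frac{15770651 \left(3712 + 28980560775\right)}{36} = \left(- \frac{15770651}{36}\right) 28980564487 = - \frac{457042368307471037}{36}$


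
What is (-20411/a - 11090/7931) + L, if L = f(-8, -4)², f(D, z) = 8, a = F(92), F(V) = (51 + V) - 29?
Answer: -105279325/904134 ≈ -116.44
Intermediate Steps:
F(V) = 22 + V
a = 114 (a = 22 + 92 = 114)
L = 64 (L = 8² = 64)
(-20411/a - 11090/7931) + L = (-20411/114 - 11090/7931) + 64 = -163143901/904134 + 64 = -105279325/904134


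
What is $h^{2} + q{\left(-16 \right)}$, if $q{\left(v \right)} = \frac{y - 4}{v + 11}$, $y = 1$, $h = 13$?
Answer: $\frac{848}{5} \approx 169.6$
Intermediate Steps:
$q{\left(v \right)} = - \frac{3}{11 + v}$ ($q{\left(v \right)} = \frac{1 - 4}{v + 11} = - \frac{3}{11 + v}$)
$h^{2} + q{\left(-16 \right)} = 13^{2} - \frac{3}{11 - 16} = 169 - \frac{3}{-5} = 169 - - \frac{3}{5} = 169 + \frac{3}{5} = \frac{848}{5}$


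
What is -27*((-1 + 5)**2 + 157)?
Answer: -4671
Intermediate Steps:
-27*((-1 + 5)**2 + 157) = -27*(4**2 + 157) = -27*(16 + 157) = -27*173 = -4671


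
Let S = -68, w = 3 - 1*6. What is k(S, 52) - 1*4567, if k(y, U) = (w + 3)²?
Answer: -4567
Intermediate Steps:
w = -3 (w = 3 - 6 = -3)
k(y, U) = 0 (k(y, U) = (-3 + 3)² = 0² = 0)
k(S, 52) - 1*4567 = 0 - 1*4567 = 0 - 4567 = -4567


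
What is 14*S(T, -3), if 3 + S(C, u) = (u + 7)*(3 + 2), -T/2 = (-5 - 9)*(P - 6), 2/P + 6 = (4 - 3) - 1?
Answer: 238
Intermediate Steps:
P = -⅓ (P = 2/(-6 + ((4 - 3) - 1)) = 2/(-6 + (1 - 1)) = 2/(-6 + 0) = 2/(-6) = 2*(-⅙) = -⅓ ≈ -0.33333)
T = -532/3 (T = -2*(-5 - 9)*(-⅓ - 6) = -(-28)*(-19)/3 = -2*266/3 = -532/3 ≈ -177.33)
S(C, u) = 32 + 5*u (S(C, u) = -3 + (u + 7)*(3 + 2) = -3 + (7 + u)*5 = -3 + (35 + 5*u) = 32 + 5*u)
14*S(T, -3) = 14*(32 + 5*(-3)) = 14*(32 - 15) = 14*17 = 238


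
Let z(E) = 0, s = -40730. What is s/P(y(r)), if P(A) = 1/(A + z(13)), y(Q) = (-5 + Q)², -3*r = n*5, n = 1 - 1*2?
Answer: -4073000/9 ≈ -4.5256e+5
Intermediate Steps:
n = -1 (n = 1 - 2 = -1)
r = 5/3 (r = -(-1)*5/3 = -⅓*(-5) = 5/3 ≈ 1.6667)
P(A) = 1/A (P(A) = 1/(A + 0) = 1/A)
s/P(y(r)) = -40730*(-5 + 5/3)² = -40730*(-10/3)² = -40730/(1/(100/9)) = -40730/9/100 = -40730*100/9 = -4073000/9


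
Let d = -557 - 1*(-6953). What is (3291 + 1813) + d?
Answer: 11500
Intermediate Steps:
d = 6396 (d = -557 + 6953 = 6396)
(3291 + 1813) + d = (3291 + 1813) + 6396 = 5104 + 6396 = 11500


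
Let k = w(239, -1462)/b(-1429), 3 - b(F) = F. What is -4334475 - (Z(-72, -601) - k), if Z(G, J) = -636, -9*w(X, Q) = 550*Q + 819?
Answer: -55853713751/12888 ≈ -4.3338e+6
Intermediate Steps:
b(F) = 3 - F
w(X, Q) = -91 - 550*Q/9 (w(X, Q) = -(550*Q + 819)/9 = -(819 + 550*Q)/9 = -91 - 550*Q/9)
k = 803281/12888 (k = (-91 - 550/9*(-1462))/(3 - 1*(-1429)) = (-91 + 804100/9)/(3 + 1429) = (803281/9)/1432 = (803281/9)*(1/1432) = 803281/12888 ≈ 62.328)
-4334475 - (Z(-72, -601) - k) = -4334475 - (-636 - 1*803281/12888) = -4334475 - (-636 - 803281/12888) = -4334475 - 1*(-9000049/12888) = -4334475 + 9000049/12888 = -55853713751/12888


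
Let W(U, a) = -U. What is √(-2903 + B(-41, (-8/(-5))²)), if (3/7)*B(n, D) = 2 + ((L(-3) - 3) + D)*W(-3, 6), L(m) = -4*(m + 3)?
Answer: I*√652818/15 ≈ 53.865*I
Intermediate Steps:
L(m) = -12 - 4*m (L(m) = -4*(3 + m) = -12 - 4*m)
B(n, D) = -49/3 + 7*D (B(n, D) = 7*(2 + (((-12 - 4*(-3)) - 3) + D)*(-1*(-3)))/3 = 7*(2 + (((-12 + 12) - 3) + D)*3)/3 = 7*(2 + ((0 - 3) + D)*3)/3 = 7*(2 + (-3 + D)*3)/3 = 7*(2 + (-9 + 3*D))/3 = 7*(-7 + 3*D)/3 = -49/3 + 7*D)
√(-2903 + B(-41, (-8/(-5))²)) = √(-2903 + (-49/3 + 7*(-8/(-5))²)) = √(-2903 + (-49/3 + 7*(-8*(-⅕))²)) = √(-2903 + (-49/3 + 7*(8/5)²)) = √(-2903 + (-49/3 + 7*(64/25))) = √(-2903 + (-49/3 + 448/25)) = √(-2903 + 119/75) = √(-217606/75) = I*√652818/15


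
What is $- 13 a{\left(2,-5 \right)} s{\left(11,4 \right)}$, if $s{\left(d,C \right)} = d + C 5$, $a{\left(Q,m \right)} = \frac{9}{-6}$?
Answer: $\frac{1209}{2} \approx 604.5$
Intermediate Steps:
$a{\left(Q,m \right)} = - \frac{3}{2}$ ($a{\left(Q,m \right)} = 9 \left(- \frac{1}{6}\right) = - \frac{3}{2}$)
$s{\left(d,C \right)} = d + 5 C$
$- 13 a{\left(2,-5 \right)} s{\left(11,4 \right)} = \left(-13\right) \left(- \frac{3}{2}\right) \left(11 + 5 \cdot 4\right) = \frac{39 \left(11 + 20\right)}{2} = \frac{39}{2} \cdot 31 = \frac{1209}{2}$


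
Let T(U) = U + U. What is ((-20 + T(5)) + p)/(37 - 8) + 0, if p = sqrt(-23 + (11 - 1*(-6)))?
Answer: -10/29 + I*sqrt(6)/29 ≈ -0.34483 + 0.084465*I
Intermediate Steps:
T(U) = 2*U
p = I*sqrt(6) (p = sqrt(-23 + (11 + 6)) = sqrt(-23 + 17) = sqrt(-6) = I*sqrt(6) ≈ 2.4495*I)
((-20 + T(5)) + p)/(37 - 8) + 0 = ((-20 + 2*5) + I*sqrt(6))/(37 - 8) + 0 = ((-20 + 10) + I*sqrt(6))/29 + 0 = (-10 + I*sqrt(6))*(1/29) + 0 = (-10/29 + I*sqrt(6)/29) + 0 = -10/29 + I*sqrt(6)/29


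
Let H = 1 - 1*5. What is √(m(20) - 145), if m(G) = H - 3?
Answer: 2*I*√38 ≈ 12.329*I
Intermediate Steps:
H = -4 (H = 1 - 5 = -4)
m(G) = -7 (m(G) = -4 - 3 = -7)
√(m(20) - 145) = √(-7 - 145) = √(-152) = 2*I*√38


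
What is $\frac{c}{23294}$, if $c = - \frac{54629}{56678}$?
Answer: $- \frac{54629}{1320257332} \approx -4.1378 \cdot 10^{-5}$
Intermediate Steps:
$c = - \frac{54629}{56678}$ ($c = \left(-54629\right) \frac{1}{56678} = - \frac{54629}{56678} \approx -0.96385$)
$\frac{c}{23294} = - \frac{54629}{56678 \cdot 23294} = \left(- \frac{54629}{56678}\right) \frac{1}{23294} = - \frac{54629}{1320257332}$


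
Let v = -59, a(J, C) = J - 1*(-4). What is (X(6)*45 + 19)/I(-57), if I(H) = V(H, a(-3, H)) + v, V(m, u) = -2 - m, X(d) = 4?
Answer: -199/4 ≈ -49.750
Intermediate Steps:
a(J, C) = 4 + J (a(J, C) = J + 4 = 4 + J)
I(H) = -61 - H (I(H) = (-2 - H) - 59 = -61 - H)
(X(6)*45 + 19)/I(-57) = (4*45 + 19)/(-61 - 1*(-57)) = (180 + 19)/(-61 + 57) = 199/(-4) = 199*(-¼) = -199/4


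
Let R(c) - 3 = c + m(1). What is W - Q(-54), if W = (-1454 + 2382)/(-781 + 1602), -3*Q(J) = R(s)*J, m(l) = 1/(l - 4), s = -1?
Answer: -23702/821 ≈ -28.870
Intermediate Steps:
m(l) = 1/(-4 + l)
R(c) = 8/3 + c (R(c) = 3 + (c + 1/(-4 + 1)) = 3 + (c + 1/(-3)) = 3 + (c - 1/3) = 3 + (-1/3 + c) = 8/3 + c)
Q(J) = -5*J/9 (Q(J) = -(8/3 - 1)*J/3 = -5*J/9)
W = 928/821 ≈ 1.1303
W - Q(-54) = 928/821 - (-5)*(-54)/9 = 928/821 - 1*30 = 928/821 - 30 = -23702/821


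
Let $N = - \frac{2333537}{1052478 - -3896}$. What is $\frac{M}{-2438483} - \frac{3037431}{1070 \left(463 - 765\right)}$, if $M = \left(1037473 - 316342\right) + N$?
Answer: $\frac{3789054183797947861}{416196248066527940} \approx 9.104$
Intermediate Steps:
$N = - \frac{2333537}{1056374}$ ($N = - \frac{2333537}{1052478 + 3896} = - \frac{2333537}{1056374} \approx -2.209$)
$M = \frac{761781705457}{1056374}$ ($M = \left(1037473 - 316342\right) - \frac{2333537}{1056374} = 721131 - \frac{2333537}{1056374} = \frac{761781705457}{1056374} \approx 7.2113 \cdot 10^{5}$)
$\frac{M}{-2438483} - \frac{3037431}{1070 \left(463 - 765\right)} = \frac{761781705457}{1056374 \left(-2438483\right)} - \frac{3037431}{1070 \left(463 - 765\right)} = \frac{761781705457}{1056374} \left(- \frac{1}{2438483}\right) - \frac{3037431}{1070 \left(-302\right)} = - \frac{761781705457}{2575950040642} - \frac{3037431}{-323140} = - \frac{761781705457}{2575950040642} - - \frac{3037431}{323140} = - \frac{761781705457}{2575950040642} + \frac{3037431}{323140} = \frac{3789054183797947861}{416196248066527940}$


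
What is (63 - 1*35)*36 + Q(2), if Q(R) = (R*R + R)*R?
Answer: 1020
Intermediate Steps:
Q(R) = R*(R + R²) (Q(R) = (R² + R)*R = (R + R²)*R = R*(R + R²))
(63 - 1*35)*36 + Q(2) = (63 - 1*35)*36 + 2²*(1 + 2) = (63 - 35)*36 + 4*3 = 28*36 + 12 = 1008 + 12 = 1020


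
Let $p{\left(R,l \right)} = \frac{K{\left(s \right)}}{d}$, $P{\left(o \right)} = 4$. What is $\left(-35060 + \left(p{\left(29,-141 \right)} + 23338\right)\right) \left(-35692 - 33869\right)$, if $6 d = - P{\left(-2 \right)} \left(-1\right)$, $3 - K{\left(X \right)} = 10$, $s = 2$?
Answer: $\frac{1632248865}{2} \approx 8.1612 \cdot 10^{8}$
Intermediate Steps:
$K{\left(X \right)} = -7$ ($K{\left(X \right)} = 3 - 10 = -7$)
$d = \frac{2}{3}$ ($d = \frac{\left(-1\right) 4 \left(-1\right)}{6} = \frac{\left(-4\right) \left(-1\right)}{6} = \frac{1}{6} \cdot 4 = \frac{2}{3} \approx 0.66667$)
$p{\left(R,l \right)} = - \frac{21}{2}$ ($p{\left(R,l \right)} = - \frac{7}{\frac{2}{3}} = \left(-7\right) \frac{3}{2} = - \frac{21}{2}$)
$\left(-35060 + \left(p{\left(29,-141 \right)} + 23338\right)\right) \left(-35692 - 33869\right) = \left(-35060 + \left(- \frac{21}{2} + 23338\right)\right) \left(-35692 - 33869\right) = \left(-35060 + \frac{46655}{2}\right) \left(-69561\right) = \left(- \frac{23465}{2}\right) \left(-69561\right) = \frac{1632248865}{2}$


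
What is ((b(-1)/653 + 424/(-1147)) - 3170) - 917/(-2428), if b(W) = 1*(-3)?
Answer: -5764797744377/1818550148 ≈ -3170.0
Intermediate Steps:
b(W) = -3
((b(-1)/653 + 424/(-1147)) - 3170) - 917/(-2428) = ((-3/653 + 424/(-1147)) - 3170) - 917/(-2428) = ((-3*1/653 + 424*(-1/1147)) - 3170) - 917*(-1/2428) = ((-3/653 - 424/1147) - 3170) + 917/2428 = (-280313/748991 - 3170) + 917/2428 = -2374581783/748991 + 917/2428 = -5764797744377/1818550148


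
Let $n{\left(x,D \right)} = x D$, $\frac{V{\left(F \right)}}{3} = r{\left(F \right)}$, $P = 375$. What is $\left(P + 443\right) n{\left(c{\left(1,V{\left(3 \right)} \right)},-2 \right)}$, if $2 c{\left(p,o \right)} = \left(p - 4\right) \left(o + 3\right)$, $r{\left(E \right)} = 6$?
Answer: $51534$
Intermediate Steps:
$V{\left(F \right)} = 18$ ($V{\left(F \right)} = 3 \cdot 6 = 18$)
$c{\left(p,o \right)} = \frac{\left(-4 + p\right) \left(3 + o\right)}{2}$ ($c{\left(p,o \right)} = \frac{\left(p - 4\right) \left(o + 3\right)}{2} = \frac{\left(-4 + p\right) \left(3 + o\right)}{2}$)
$n{\left(x,D \right)} = D x$
$\left(P + 443\right) n{\left(c{\left(1,V{\left(3 \right)} \right)},-2 \right)} = \left(375 + 443\right) \left(- 2 \left(-6 - 36 + \frac{3}{2} \cdot 1 + \frac{1}{2} \cdot 18 \cdot 1\right)\right) = 818 \left(- 2 \left(-6 - 36 + \frac{3}{2} + 9\right)\right) = 818 \left(\left(-2\right) \left(- \frac{63}{2}\right)\right) = 818 \cdot 63 = 51534$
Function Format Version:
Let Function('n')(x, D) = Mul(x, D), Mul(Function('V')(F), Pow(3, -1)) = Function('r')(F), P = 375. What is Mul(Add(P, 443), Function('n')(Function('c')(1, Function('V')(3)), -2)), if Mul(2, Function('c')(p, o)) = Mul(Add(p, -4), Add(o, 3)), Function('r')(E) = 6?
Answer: 51534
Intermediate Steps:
Function('V')(F) = 18 (Function('V')(F) = Mul(3, 6) = 18)
Function('c')(p, o) = Mul(Rational(1, 2), Add(-4, p), Add(3, o)) (Function('c')(p, o) = Mul(Rational(1, 2), Mul(Add(p, -4), Add(o, 3))) = Mul(Rational(1, 2), Mul(Add(-4, p), Add(3, o))) = Mul(Rational(1, 2), Add(-4, p), Add(3, o)))
Function('n')(x, D) = Mul(D, x)
Mul(Add(P, 443), Function('n')(Function('c')(1, Function('V')(3)), -2)) = Mul(Add(375, 443), Mul(-2, Add(-6, Mul(-2, 18), Mul(Rational(3, 2), 1), Mul(Rational(1, 2), 18, 1)))) = Mul(818, Mul(-2, Add(-6, -36, Rational(3, 2), 9))) = Mul(818, Mul(-2, Rational(-63, 2))) = Mul(818, 63) = 51534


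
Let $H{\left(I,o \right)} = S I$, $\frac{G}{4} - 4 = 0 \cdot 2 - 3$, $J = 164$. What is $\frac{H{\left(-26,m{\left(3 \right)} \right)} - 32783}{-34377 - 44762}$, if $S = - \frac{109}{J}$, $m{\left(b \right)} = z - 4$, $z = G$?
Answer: $\frac{2686789}{6489398} \approx 0.41403$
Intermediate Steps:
$G = 4$ ($G = 16 + 4 \left(0 \cdot 2 - 3\right) = 16 + 4 \left(0 - 3\right) = 16 + 4 \left(-3\right) = 16 - 12 = 4$)
$z = 4$
$m{\left(b \right)} = 0$ ($m{\left(b \right)} = 4 - 4 = 0$)
$S = - \frac{109}{164} \approx -0.66463$
$H{\left(I,o \right)} = - \frac{109 I}{164}$
$\frac{H{\left(-26,m{\left(3 \right)} \right)} - 32783}{-34377 - 44762} = \frac{\left(- \frac{109}{164}\right) \left(-26\right) - 32783}{-34377 - 44762} = \frac{\frac{1417}{82} - 32783}{-79139} = \left(- \frac{2686789}{82}\right) \left(- \frac{1}{79139}\right) = \frac{2686789}{6489398}$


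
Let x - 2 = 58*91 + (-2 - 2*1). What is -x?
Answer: -5276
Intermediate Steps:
x = 5276 (x = 2 + (58*91 + (-2 - 2*1)) = 2 + (5278 + (-2 - 2)) = 2 + (5278 - 4) = 2 + 5274 = 5276)
-x = -1*5276 = -5276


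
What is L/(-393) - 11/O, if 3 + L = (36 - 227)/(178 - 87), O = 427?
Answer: -3985/311649 ≈ -0.012787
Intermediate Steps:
L = -464/91 (L = -3 + (36 - 227)/(178 - 87) = -3 - 191/91 = -464/91 ≈ -5.0989)
L/(-393) - 11/O = -464/91/(-393) - 11/427 = -464/91*(-1/393) - 11*1/427 = 464/35763 - 11/427 = -3985/311649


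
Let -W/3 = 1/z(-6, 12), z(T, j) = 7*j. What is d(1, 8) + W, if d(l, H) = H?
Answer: 223/28 ≈ 7.9643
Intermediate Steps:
W = -1/28 (W = -3/(7*12) = -3/84 = -3*1/84 = -1/28 ≈ -0.035714)
d(1, 8) + W = 8 - 1/28 = 223/28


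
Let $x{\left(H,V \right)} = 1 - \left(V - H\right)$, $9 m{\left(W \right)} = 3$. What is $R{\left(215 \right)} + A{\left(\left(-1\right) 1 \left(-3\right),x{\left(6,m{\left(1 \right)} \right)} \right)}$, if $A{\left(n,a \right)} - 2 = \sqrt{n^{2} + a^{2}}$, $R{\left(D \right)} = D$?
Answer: $217 + \frac{\sqrt{481}}{3} \approx 224.31$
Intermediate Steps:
$m{\left(W \right)} = \frac{1}{3}$ ($m{\left(W \right)} = \frac{1}{9} \cdot 3 = \frac{1}{3}$)
$x{\left(H,V \right)} = 1 + H - V$ ($x{\left(H,V \right)} = 1 + \left(H - V\right) = 1 + H - V$)
$A{\left(n,a \right)} = 2 + \sqrt{a^{2} + n^{2}}$ ($A{\left(n,a \right)} = 2 + \sqrt{n^{2} + a^{2}} = 2 + \sqrt{a^{2} + n^{2}}$)
$R{\left(215 \right)} + A{\left(\left(-1\right) 1 \left(-3\right),x{\left(6,m{\left(1 \right)} \right)} \right)} = 215 + \left(2 + \sqrt{\left(1 + 6 - \frac{1}{3}\right)^{2} + \left(\left(-1\right) 1 \left(-3\right)\right)^{2}}\right) = 215 + \left(2 + \sqrt{\left(1 + 6 - \frac{1}{3}\right)^{2} + \left(\left(-1\right) \left(-3\right)\right)^{2}}\right) = 215 + \left(2 + \sqrt{\left(\frac{20}{3}\right)^{2} + 3^{2}}\right) = 215 + \left(2 + \sqrt{\frac{400}{9} + 9}\right) = 215 + \left(2 + \sqrt{\frac{481}{9}}\right) = 215 + \left(2 + \frac{\sqrt{481}}{3}\right) = 217 + \frac{\sqrt{481}}{3}$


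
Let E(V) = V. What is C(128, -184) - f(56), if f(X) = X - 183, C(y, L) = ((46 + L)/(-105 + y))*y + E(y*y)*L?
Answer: -3015297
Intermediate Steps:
C(y, L) = L*y**2 + y*(46 + L)/(-105 + y) (C(y, L) = ((46 + L)/(-105 + y))*y + (y*y)*L = ((46 + L)/(-105 + y))*y + y**2*L = y*(46 + L)/(-105 + y) + L*y**2 = L*y**2 + y*(46 + L)/(-105 + y))
f(X) = -183 + X
C(128, -184) - f(56) = 128*(46 - 184 - 184*128**2 - 105*(-184)*128)/(-105 + 128) - (-183 + 56) = 128*(46 - 184 - 184*16384 + 2472960)/23 - 1*(-127) = 128*(1/23)*(46 - 184 - 3014656 + 2472960) + 127 = 128*(1/23)*(-541834) + 127 = -3015424 + 127 = -3015297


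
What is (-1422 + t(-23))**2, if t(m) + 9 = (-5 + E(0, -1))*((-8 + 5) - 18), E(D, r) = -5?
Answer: 1490841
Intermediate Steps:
t(m) = 201 (t(m) = -9 + (-5 - 5)*((-8 + 5) - 18) = -9 - 10*(-3 - 18) = -9 - 10*(-21) = -9 + 210 = 201)
(-1422 + t(-23))**2 = (-1422 + 201)**2 = (-1221)**2 = 1490841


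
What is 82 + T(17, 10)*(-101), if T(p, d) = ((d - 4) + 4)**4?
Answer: -1009918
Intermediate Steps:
T(p, d) = d**4 (T(p, d) = ((-4 + d) + 4)**4 = d**4)
82 + T(17, 10)*(-101) = 82 + 10**4*(-101) = 82 + 10000*(-101) = 82 - 1010000 = -1009918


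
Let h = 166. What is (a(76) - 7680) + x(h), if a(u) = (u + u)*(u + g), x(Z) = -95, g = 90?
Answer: 17457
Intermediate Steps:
a(u) = 2*u*(90 + u) (a(u) = (u + u)*(u + 90) = (2*u)*(90 + u) = 2*u*(90 + u))
(a(76) - 7680) + x(h) = (2*76*(90 + 76) - 7680) - 95 = (2*76*166 - 7680) - 95 = (25232 - 7680) - 95 = 17552 - 95 = 17457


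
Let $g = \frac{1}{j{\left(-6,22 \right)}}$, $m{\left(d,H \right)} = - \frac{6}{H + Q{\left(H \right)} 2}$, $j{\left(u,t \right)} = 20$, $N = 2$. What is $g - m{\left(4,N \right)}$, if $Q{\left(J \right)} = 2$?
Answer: $\frac{21}{20} \approx 1.05$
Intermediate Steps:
$m{\left(d,H \right)} = - \frac{6}{4 + H}$ ($m{\left(d,H \right)} = - \frac{6}{H + 2 \cdot 2} = - \frac{6}{H + 4} = - \frac{6}{4 + H}$)
$g = \frac{1}{20} \approx 0.05$
$g - m{\left(4,N \right)} = \frac{1}{20} - - \frac{6}{4 + 2} = \frac{1}{20} - - \frac{6}{6} = \frac{1}{20} - \left(-6\right) \frac{1}{6} = \frac{1}{20} - -1 = \frac{1}{20} + 1 = \frac{21}{20}$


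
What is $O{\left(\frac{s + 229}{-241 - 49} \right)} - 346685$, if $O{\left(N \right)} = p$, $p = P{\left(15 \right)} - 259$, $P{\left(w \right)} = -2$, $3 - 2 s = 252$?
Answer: $-346946$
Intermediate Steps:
$s = - \frac{249}{2}$ ($s = \frac{3}{2} - 126 = - \frac{249}{2} \approx -124.5$)
$p = -261$ ($p = -2 - 259 = -261$)
$O{\left(N \right)} = -261$
$O{\left(\frac{s + 229}{-241 - 49} \right)} - 346685 = -261 - 346685 = -346946$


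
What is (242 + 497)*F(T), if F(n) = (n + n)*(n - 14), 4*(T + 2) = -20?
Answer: 217266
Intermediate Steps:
T = -7 (T = -2 + (1/4)*(-20) = -2 - 5 = -7)
F(n) = 2*n*(-14 + n) (F(n) = (2*n)*(-14 + n) = 2*n*(-14 + n))
(242 + 497)*F(T) = (242 + 497)*(2*(-7)*(-14 - 7)) = 739*(2*(-7)*(-21)) = 739*294 = 217266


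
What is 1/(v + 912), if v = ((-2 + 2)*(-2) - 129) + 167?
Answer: 1/950 ≈ 0.0010526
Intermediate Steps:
v = 38 (v = (0*(-2) - 129) + 167 = (0 - 129) + 167 = -129 + 167 = 38)
1/(v + 912) = 1/(38 + 912) = 1/950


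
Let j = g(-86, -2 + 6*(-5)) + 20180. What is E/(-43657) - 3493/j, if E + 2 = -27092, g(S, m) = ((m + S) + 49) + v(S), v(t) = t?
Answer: 390063449/874231425 ≈ 0.44618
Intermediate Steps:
g(S, m) = 49 + m + 2*S (g(S, m) = ((m + S) + 49) + S = ((S + m) + 49) + S = (49 + S + m) + S = 49 + m + 2*S)
E = -27094 (E = -2 - 27092 = -27094)
j = 20025 (j = (49 + (-2 + 6*(-5)) + 2*(-86)) + 20180 = (49 + (-2 - 30) - 172) + 20180 = (49 - 32 - 172) + 20180 = -155 + 20180 = 20025)
E/(-43657) - 3493/j = -27094/(-43657) - 3493/20025 = -27094*(-1/43657) - 3493*1/20025 = 27094/43657 - 3493/20025 = 390063449/874231425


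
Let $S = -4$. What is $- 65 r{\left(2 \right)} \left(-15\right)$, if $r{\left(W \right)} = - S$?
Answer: $3900$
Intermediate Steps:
$r{\left(W \right)} = 4$ ($r{\left(W \right)} = \left(-1\right) \left(-4\right) = 4$)
$- 65 r{\left(2 \right)} \left(-15\right) = \left(-65\right) 4 \left(-15\right) = \left(-260\right) \left(-15\right) = 3900$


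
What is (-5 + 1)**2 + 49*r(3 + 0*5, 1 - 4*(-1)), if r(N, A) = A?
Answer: 261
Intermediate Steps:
(-5 + 1)**2 + 49*r(3 + 0*5, 1 - 4*(-1)) = (-5 + 1)**2 + 49*(1 - 4*(-1)) = (-4)**2 + 49*(1 + 4) = 16 + 49*5 = 16 + 245 = 261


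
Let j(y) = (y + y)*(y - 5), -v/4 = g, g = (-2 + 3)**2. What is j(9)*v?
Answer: -288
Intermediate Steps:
g = 1 (g = 1**2 = 1)
v = -4 (v = -4*1 = -4)
j(y) = 2*y*(-5 + y) (j(y) = (2*y)*(-5 + y) = 2*y*(-5 + y))
j(9)*v = (2*9*(-5 + 9))*(-4) = (2*9*4)*(-4) = 72*(-4) = -288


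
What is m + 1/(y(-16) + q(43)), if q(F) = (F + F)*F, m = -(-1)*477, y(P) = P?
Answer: 1756315/3682 ≈ 477.00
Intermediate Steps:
m = 477 (m = -1*(-477) = 477)
q(F) = 2*F² (q(F) = (2*F)*F = 2*F²)
m + 1/(y(-16) + q(43)) = 477 + 1/(-16 + 2*43²) = 477 + 1/(-16 + 2*1849) = 477 + 1/(-16 + 3698) = 477 + 1/3682 = 1756315/3682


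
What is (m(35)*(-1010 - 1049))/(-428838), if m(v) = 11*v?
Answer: 792715/428838 ≈ 1.8485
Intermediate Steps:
(m(35)*(-1010 - 1049))/(-428838) = ((11*35)*(-1010 - 1049))/(-428838) = (385*(-2059))*(-1/428838) = -792715*(-1/428838) = 792715/428838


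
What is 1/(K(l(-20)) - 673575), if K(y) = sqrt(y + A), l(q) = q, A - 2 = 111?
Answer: -224525/151234426844 - sqrt(93)/453703280532 ≈ -1.4846e-6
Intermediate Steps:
A = 113 (A = 2 + 111 = 113)
K(y) = sqrt(113 + y) (K(y) = sqrt(y + 113) = sqrt(113 + y))
1/(K(l(-20)) - 673575) = 1/(sqrt(113 - 20) - 673575) = 1/(sqrt(93) - 673575) = 1/(-673575 + sqrt(93))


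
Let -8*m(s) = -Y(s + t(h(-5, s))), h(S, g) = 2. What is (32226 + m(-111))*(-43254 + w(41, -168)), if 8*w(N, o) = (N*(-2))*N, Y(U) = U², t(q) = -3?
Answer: -11827161597/8 ≈ -1.4784e+9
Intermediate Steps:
m(s) = (-3 + s)²/8 (m(s) = -(-1)*(s - 3)²/8 = -(-1)*(-3 + s)²/8 = (-3 + s)²/8)
w(N, o) = -N²/4 (w(N, o) = ((N*(-2))*N)/8 = ((-2*N)*N)/8 = (-2*N²)/8 = -N²/4)
(32226 + m(-111))*(-43254 + w(41, -168)) = (32226 + (-3 - 111)²/8)*(-43254 - ¼*41²) = (32226 + (⅛)*(-114)²)*(-43254 - ¼*1681) = (32226 + (⅛)*12996)*(-43254 - 1681/4) = (32226 + 3249/2)*(-174697/4) = (67701/2)*(-174697/4) = -11827161597/8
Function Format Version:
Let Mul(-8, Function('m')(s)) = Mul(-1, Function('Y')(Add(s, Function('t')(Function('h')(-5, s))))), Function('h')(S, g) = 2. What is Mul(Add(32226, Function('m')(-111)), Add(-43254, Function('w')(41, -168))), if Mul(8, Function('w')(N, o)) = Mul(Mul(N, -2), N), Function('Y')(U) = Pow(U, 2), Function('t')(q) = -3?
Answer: Rational(-11827161597, 8) ≈ -1.4784e+9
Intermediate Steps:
Function('m')(s) = Mul(Rational(1, 8), Pow(Add(-3, s), 2)) (Function('m')(s) = Mul(Rational(-1, 8), Mul(-1, Pow(Add(s, -3), 2))) = Mul(Rational(-1, 8), Mul(-1, Pow(Add(-3, s), 2))) = Mul(Rational(1, 8), Pow(Add(-3, s), 2)))
Function('w')(N, o) = Mul(Rational(-1, 4), Pow(N, 2)) (Function('w')(N, o) = Mul(Rational(1, 8), Mul(Mul(N, -2), N)) = Mul(Rational(1, 8), Mul(Mul(-2, N), N)) = Mul(Rational(1, 8), Mul(-2, Pow(N, 2))) = Mul(Rational(-1, 4), Pow(N, 2)))
Mul(Add(32226, Function('m')(-111)), Add(-43254, Function('w')(41, -168))) = Mul(Add(32226, Mul(Rational(1, 8), Pow(Add(-3, -111), 2))), Add(-43254, Mul(Rational(-1, 4), Pow(41, 2)))) = Mul(Add(32226, Mul(Rational(1, 8), Pow(-114, 2))), Add(-43254, Mul(Rational(-1, 4), 1681))) = Mul(Add(32226, Mul(Rational(1, 8), 12996)), Add(-43254, Rational(-1681, 4))) = Mul(Add(32226, Rational(3249, 2)), Rational(-174697, 4)) = Mul(Rational(67701, 2), Rational(-174697, 4)) = Rational(-11827161597, 8)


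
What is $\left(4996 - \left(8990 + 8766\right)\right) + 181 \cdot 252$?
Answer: $32852$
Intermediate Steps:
$\left(4996 - \left(8990 + 8766\right)\right) + 181 \cdot 252 = \left(4996 - 17756\right) + 45612 = -12760 + 45612 = 32852$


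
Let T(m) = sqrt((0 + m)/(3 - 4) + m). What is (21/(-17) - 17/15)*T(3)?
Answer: 0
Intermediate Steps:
T(m) = 0 (T(m) = sqrt(m/(-1) + m) = sqrt(m*(-1) + m) = sqrt(-m + m) = sqrt(0) = 0)
(21/(-17) - 17/15)*T(3) = (21/(-17) - 17/15)*0 = (21*(-1/17) - 17*1/15)*0 = (-21/17 - 17/15)*0 = -604/255*0 = 0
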